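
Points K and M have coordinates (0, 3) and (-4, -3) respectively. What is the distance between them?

The horizontal distance is |-4 - 0| = 4 and the vertical distance is |-3 - 3| = 6.
By the Pythagorean theorem, d = sqrt(4^2 + 6^2) = sqrt(52) = 2*sqrt(13).

2*sqrt(13)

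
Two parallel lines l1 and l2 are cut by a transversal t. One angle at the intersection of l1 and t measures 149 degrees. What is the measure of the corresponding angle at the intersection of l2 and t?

When a transversal crosses parallel lines, angles in the same position at each intersection are called corresponding angles.
These are always equal, so the answer is 149 degrees.

149 degrees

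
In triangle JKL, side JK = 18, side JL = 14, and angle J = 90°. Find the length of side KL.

Since angle J = 90°, this is a right triangle and the law of cosines reduces to the Pythagorean theorem.
KL^2 = 18^2 + 14^2 = 520
KL = 2*sqrt(130)

2*sqrt(130)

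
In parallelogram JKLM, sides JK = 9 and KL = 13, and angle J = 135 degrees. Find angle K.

In a parallelogram, consecutive angles are supplementary (sum to 180°).
angle K = 180 - angle J
angle K = 180 - 135
angle K = 45 degrees

45 degrees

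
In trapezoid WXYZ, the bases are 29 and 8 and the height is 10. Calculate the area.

Area = (29 + 8) * 10 / 2 = 370 / 2 = 185

185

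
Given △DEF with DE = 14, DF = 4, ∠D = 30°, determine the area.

Area = (1/2)(14)(4) sin(30°) = (1/2)(14)(4)(1/2) = 14

14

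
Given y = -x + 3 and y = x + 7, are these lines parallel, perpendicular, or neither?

Slope of line 1: m1 = -1
Slope of line 2: m2 = 1
m1 * m2 = (-1) * (1) = -1 = -1, so the lines are perpendicular.

Perpendicular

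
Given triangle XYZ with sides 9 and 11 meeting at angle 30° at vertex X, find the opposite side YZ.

By the law of cosines: YZ^2 = XY^2 + XZ^2 - 2*XY*XZ*cos(X)
YZ^2 = 9^2 + 11^2 - 2*9*11*cos(30°)
YZ^2 = 81 + 121 - 198*(sqrt(3)/2)
YZ^2 = 202 - 99*sqrt(3)
YZ = sqrt(202 - 99*sqrt(3))

sqrt(202 - 99*sqrt(3))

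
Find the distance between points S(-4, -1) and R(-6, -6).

d = sqrt((-6 - -4)^2 + (-6 - -1)^2)
d = sqrt(-2^2 + -5^2)
d = sqrt(4 + 25)
d = sqrt(29)

sqrt(29)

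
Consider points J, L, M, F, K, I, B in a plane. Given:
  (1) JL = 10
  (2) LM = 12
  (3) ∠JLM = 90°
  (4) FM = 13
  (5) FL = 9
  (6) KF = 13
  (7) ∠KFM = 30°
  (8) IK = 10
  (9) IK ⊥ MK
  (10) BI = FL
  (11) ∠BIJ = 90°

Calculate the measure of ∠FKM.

Step 1: By the law of cosines on triangle KFM: KM² = 13² + 13² − 2·13·13·cos(30°) = 45.28, so KM ≈ 6.73.
Step 2: By the inverse law of cosines on triangle FKM: cos(∠FKM) = (13² + 6.73² − 13²) / (2·13·6.73) = 45.28/174.96 = 0.2588, so ∠FKM = 75°.

Therefore, the measure of angle ∠FKM = 75°.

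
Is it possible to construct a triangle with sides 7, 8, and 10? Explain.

Yes.
The triangle inequality requires that the sum of any two sides exceeds the third.
Here 7 + 8 = 15 > 10, so the condition is met.

Yes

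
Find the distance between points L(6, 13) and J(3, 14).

d = sqrt((-3)^2 + (1)^2) = sqrt(10)

sqrt(10)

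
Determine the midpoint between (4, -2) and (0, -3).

M = ((x₁ + x₂)/2, (y₁ + y₂)/2)
= ((4 + 0)/2, (-2 + -3)/2)
= (4/2, -5/2) = (2, -5/2)

(2, -5/2)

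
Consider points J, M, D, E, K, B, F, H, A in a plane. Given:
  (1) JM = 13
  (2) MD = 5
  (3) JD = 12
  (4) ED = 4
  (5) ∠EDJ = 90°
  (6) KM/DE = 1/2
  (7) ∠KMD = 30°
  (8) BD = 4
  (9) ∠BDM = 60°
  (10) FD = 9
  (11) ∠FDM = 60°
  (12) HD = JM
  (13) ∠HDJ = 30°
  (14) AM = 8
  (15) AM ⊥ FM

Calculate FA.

Step 1: By the law of cosines on triangle FDM: FM² = 9² + 5² − 2·9·5·cos(60°) = 61, so FM = √61.
Step 2: By the law of cosines on triangle FMA: FA² = √61² + 8² − 2·√61·8·cos(90°) = 125, so FA = 5·√5.

Therefore, the length of FA = 5·√5.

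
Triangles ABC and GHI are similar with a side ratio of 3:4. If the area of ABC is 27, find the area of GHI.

For similar figures, the area ratio equals the square of the side ratio.
Side ratio (ABC to GHI) = 3:4, so area ratio = 3^2:4^2 = 9:16.
If the area of ABC is 27, then the area of GHI = 27 * (16/9) = 48.

48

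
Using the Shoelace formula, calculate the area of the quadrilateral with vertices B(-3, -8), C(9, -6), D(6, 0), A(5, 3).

Using the Shoelace formula for a quadrilateral (vertices in order):
Area = (1/2)|sum of (x_i * y_(i+1) - x_(i+1) * y_i)|
Terms: (-3*-6 - 9*-8) = 90, (9*0 - 6*-6) = 36, (6*3 - 5*0) = 18, (5*-8 - -3*3) = -31
Sum = 113
Area = (1/2)(113) = 113/2

113/2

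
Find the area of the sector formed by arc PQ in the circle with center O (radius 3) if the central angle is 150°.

The full circle has area πr² = π(3)² = 9*pi.
The sector covers 150° out of 360°, a fraction of 5/12.
Sector area = 9*pi × 5/12 = 15*pi/4.

15*pi/4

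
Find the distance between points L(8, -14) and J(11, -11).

The horizontal distance is |11 - 8| = 3 and the vertical distance is |-11 - -14| = 3.
By the Pythagorean theorem, d = sqrt(3^2 + 3^2) = sqrt(18) = 3*sqrt(2).

3*sqrt(2)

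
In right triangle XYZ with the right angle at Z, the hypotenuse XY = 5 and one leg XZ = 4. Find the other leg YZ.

Rearranging the Pythagorean theorem to solve for the unknown leg:
leg^2 = hypotenuse^2 - known_leg^2 = 25 - 16 = 9
leg = sqrt(9) = 3.

3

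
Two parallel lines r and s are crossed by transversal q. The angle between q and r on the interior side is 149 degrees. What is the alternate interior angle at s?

Alternate interior angles formed by parallel lines and a transversal are equal.
The given angle is 149 degrees.
The alternate interior angle = 149 degrees.

149 degrees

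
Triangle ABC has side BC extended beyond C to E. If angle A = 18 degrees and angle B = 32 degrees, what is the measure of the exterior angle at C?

By the exterior angle theorem, an exterior angle of a triangle equals the sum of the two remote interior angles.
Exterior angle = angle A + angle B
Exterior angle = 18 + 32 = 50 degrees

50 degrees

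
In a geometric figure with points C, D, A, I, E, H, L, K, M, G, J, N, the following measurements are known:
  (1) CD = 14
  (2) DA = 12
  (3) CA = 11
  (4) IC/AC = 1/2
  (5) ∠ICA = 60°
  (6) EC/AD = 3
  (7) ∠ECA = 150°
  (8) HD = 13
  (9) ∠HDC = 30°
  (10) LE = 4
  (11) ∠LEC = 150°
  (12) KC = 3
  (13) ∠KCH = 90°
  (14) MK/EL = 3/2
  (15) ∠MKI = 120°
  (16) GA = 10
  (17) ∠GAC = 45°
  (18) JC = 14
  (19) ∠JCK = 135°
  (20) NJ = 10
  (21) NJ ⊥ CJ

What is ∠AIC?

From the given relations: IC = 1/2·AC = 1/2·11 ≈ 5.5.
Step 1: By the law of cosines on triangle ICA: IA² = 5.5² + 11² − 2·5.5·11·cos(60°) = 90.75, so IA ≈ 9.53.
Step 2: By the inverse law of cosines on triangle AIC: cos(∠AIC) = (9.53² + 5.5² − 11²) / (2·9.53·5.5) = 0/104.79 = 0, so ∠AIC = 90°.

Therefore, the measure of angle ∠AIC = 90°.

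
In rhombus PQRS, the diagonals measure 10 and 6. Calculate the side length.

The diagonals of a rhombus bisect each other at right angles.
Half-diagonals: 10/2 = 5 and 6/2 = 3
side = sqrt(5^2 + 3^2)
side = sqrt(25 + 9)
side = sqrt(34)

sqrt(34)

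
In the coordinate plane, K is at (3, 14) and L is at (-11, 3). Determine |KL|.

d = sqrt((-14)^2 + (-11)^2) = sqrt(317)

sqrt(317)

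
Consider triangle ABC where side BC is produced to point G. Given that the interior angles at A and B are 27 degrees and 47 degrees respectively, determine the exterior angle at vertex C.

Exterior angle = 27 + 47 = 74 degrees (exterior angle theorem).

74 degrees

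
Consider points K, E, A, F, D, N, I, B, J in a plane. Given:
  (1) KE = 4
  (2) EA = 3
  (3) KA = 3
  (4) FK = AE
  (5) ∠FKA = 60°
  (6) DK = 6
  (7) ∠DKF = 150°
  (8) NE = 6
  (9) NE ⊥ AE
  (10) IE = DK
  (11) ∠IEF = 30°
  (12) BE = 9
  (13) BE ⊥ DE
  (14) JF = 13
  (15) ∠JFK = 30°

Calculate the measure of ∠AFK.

From the given relations: FK = AE = 3.
Step 1: By the law of cosines on triangle FKA: FA² = 3² + 3² − 2·3·3·cos(60°) = 9, so FA = 3.
Step 2: By the inverse law of cosines on triangle AFK: cos(∠AFK) = (3² + 3² − 3²) / (2·3·3) = 9/18 = 0.5, so ∠AFK = 60°.

Therefore, the measure of angle ∠AFK = 60°.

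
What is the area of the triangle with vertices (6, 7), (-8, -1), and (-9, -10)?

The Shoelace formula computes the area from vertex coordinates by summing cross products.
For vertices (6,7), (-8,-1), (-9,-10):
Signed sum = 6*-1 - -8*7 + -8*-10 - -9*-1 + -9*7 - 6*-10
= 50 + 71 + -3 = 118
Area = (1/2)|118| = 59.

59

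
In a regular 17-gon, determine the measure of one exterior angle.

Each exterior angle of a regular n-gon is 360 / n.
For n = 17: 360 / 17 = 360/17 degrees.

360/17 degrees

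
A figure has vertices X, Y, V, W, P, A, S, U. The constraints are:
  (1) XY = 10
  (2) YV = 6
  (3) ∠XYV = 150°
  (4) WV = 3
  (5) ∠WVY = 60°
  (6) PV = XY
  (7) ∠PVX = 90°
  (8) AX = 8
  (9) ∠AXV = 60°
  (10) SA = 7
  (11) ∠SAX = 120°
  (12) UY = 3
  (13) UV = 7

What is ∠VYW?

Step 1: By the law of cosines on triangle YVW: YW² = 6² + 3² − 2·6·3·cos(60°) = 27, so YW = 3·√3.
Step 2: By the inverse law of cosines on triangle VYW: cos(∠VYW) = (6² + (3·√3)² − 3²) / (2·6·3·√3) = 54/62.35 = 0.866, so ∠VYW = 30°.

Therefore, the measure of angle ∠VYW = 30°.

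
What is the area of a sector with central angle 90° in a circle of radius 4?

The full circle has area πr² = π(4)² = 16*pi.
The sector covers 90° out of 360°, a fraction of 1/4.
Sector area = 16*pi × 1/4 = 4*pi.

4*pi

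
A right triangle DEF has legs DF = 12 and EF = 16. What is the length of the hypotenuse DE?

In a right triangle, the square of the hypotenuse equals the sum of the squares of the two legs.
The legs are 12 and 16, so the hypotenuse = sqrt(144 + 256) = sqrt(400) = 20.

20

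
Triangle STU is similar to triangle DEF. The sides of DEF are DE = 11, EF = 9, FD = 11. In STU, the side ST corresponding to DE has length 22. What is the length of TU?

Since the triangles are similar, the ratio of corresponding sides is constant.
Scale factor k = ST / DE = 22 / 11 = 2
TU = k * EF = 2 * 9 = 18

18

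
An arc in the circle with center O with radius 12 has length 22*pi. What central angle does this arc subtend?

θ = 360 × 22*pi / (2π × 12) = 330° (rearranging arc length formula).

330°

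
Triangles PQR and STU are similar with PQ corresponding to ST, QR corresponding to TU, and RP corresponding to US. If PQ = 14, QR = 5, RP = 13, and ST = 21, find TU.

k = 21/14 = 3/2. TU = 3/2 * 5 = 15/2.

15/2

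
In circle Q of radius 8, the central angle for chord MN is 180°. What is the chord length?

Chord = 2(8) sin(90°) = 16

16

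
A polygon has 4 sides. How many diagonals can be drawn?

The number of diagonals in an n-gon is n(n - 3)/2.
For n = 4: 4(4 - 3)/2 = 4 × 1 / 2 = 2.

2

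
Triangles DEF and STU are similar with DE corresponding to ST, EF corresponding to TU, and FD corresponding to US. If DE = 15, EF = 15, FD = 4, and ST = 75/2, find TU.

Since the triangles are similar, the ratio of corresponding sides is constant.
Scale factor k = ST / DE = 75/2 / 15 = 5/2
TU = k * EF = 5/2 * 15 = 75/2

75/2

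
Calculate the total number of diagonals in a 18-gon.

Total line segments between 18 vertices = C(18,2) = 153.
Subtract the 18 sides: 153 - 18 = 135 diagonals.

135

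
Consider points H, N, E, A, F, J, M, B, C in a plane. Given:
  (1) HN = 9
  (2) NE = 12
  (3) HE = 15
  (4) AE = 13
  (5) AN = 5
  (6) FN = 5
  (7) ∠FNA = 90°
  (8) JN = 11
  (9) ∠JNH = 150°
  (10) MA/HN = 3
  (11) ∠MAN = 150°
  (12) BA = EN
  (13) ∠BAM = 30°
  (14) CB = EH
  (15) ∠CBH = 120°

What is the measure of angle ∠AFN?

Step 1: By the law of cosines on triangle FNA: FA² = 5² + 5² − 2·5·5·cos(90°) = 50, so FA = 5·√2.
Step 2: By the inverse law of cosines on triangle AFN: cos(∠AFN) = ((5·√2)² + 5² − 5²) / (2·5·√2·5) = 50/70.71 = 0.7071, so ∠AFN = 45°.

Therefore, the measure of angle ∠AFN = 45°.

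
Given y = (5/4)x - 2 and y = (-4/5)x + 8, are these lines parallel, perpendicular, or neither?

Slope of line 1: m1 = 5/4
Slope of line 2: m2 = -4/5
m1 * m2 = -1, so perpendicular.

Perpendicular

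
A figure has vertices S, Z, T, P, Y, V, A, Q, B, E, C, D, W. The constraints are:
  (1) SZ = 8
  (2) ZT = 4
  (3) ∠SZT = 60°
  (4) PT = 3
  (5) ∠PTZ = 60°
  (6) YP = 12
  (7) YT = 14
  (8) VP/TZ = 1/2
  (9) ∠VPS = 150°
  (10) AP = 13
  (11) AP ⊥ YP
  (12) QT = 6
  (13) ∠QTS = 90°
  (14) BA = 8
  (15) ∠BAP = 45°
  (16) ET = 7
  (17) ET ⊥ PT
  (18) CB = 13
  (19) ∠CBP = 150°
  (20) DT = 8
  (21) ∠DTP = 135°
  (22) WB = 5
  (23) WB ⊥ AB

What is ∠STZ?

Step 1: By the law of cosines on triangle TZS: TS² = 4² + 8² − 2·4·8·cos(60°) = 48, so TS = 4·√3.
Step 2: By the inverse law of cosines on triangle STZ: cos(∠STZ) = ((4·√3)² + 4² − 8²) / (2·4·√3·4) = 0/55.43 = 0, so ∠STZ = 90°.

Therefore, the measure of angle ∠STZ = 90°.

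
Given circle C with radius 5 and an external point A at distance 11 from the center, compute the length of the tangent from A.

The tangent, radius, and line from the external point to the center form a right triangle.
The right angle is where the tangent meets the radius.
By the Pythagorean theorem: tangent² + 5² = 11²
tangent² = 121 - 25 = 96
tangent = 4*sqrt(6)

4*sqrt(6)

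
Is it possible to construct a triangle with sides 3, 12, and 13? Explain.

Sort the sides: 3, 12, 13.
It suffices to check that the sum of the two smallest exceeds the largest:
3 + 12 = 15 > 13. ✓
Yes, a valid triangle can be formed.

Yes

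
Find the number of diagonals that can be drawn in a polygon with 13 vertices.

Total line segments between 13 vertices = C(13,2) = 78.
Subtract the 13 sides: 78 - 13 = 65 diagonals.

65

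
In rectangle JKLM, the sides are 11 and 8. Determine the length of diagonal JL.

A rectangle's diagonal splits it into two right triangles, with the diagonal as the hypotenuse.
By the Pythagorean theorem, d^2 = 11^2 + 8^2 = 185.
Therefore d = sqrt(185).

sqrt(185)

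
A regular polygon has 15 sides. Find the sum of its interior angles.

The sum of interior angles of an n-sided polygon is (n - 2) * 180.
For n = 15: (15 - 2) * 180 = 13 * 180 = 2340 degrees.

2340 degrees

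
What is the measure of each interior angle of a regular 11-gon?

Each interior angle of a regular n-gon is (n - 2) * 180 / n.
For n = 11: (11 - 2) * 180 / 11 = 1620/11 = 1620/11 degrees.

1620/11 degrees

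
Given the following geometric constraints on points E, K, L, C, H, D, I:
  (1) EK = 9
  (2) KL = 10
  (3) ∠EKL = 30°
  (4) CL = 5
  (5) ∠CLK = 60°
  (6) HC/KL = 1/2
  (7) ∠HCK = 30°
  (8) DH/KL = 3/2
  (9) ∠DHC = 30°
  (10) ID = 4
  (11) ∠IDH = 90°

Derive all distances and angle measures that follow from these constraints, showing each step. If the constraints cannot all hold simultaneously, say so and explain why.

The constraints are consistent.

From the given relations:
  HC = 1/2·KL = 1/2·10 = 5
  DH = 3/2·KL = 3/2·10 = 15

Step 1: From EK = 9, KL = 10, and ∠EKL = 30°, by the law of cosines:
  EL² = EK² + KL² - 2·EK·KL·cos(30°) = 81 + 100 - 155.9 = 25.12
  EL ≈ 5.01

Step 2: From KL = 10, LC = 5, and ∠KLC = 60°, by the law of cosines:
  KC² = KL² + LC² - 2·KL·LC·cos(60°) = 100 + 25 - 50 = 75
  KC = 5·√3

Step 3: From CH = 5, HD = 15, and ∠CHD = 30°, by the law of cosines:
  CD² = CH² + HD² - 2·CH·HD·cos(30°) = 25 + 225 - 129.9 = 120.1
  CD ≈ 10.96

Step 4: From HD = 15, DI = 4, and ∠HDI = 90°, by the law of cosines:
  HI² = HD² + DI² - 2·HD·DI·cos(90°) = 225 + 16 - 0 = 241
  HI ≈ 15.52

Step 5: From KC = 5·√3, CH = 5, and ∠KCH = 30°, by the law of cosines:
  KH² = KC² + CH² - 2·KC·CH·cos(30°) = 75 + 25 - 75 = 25
  KH = 5

Step 6: From EK = 9, EL = 5.01, KL = 10, by the inverse law of cosines:
  cos(∠KEL) = (EK² + EL² - KL²) / (2·EK·EL)
  ∠KEL = 86.11°

Step 7: From KC = 5·√3, KL = 10, CL = 5, by the inverse law of cosines:
  cos(∠CKL) = (KC² + KL² - CL²) / (2·KC·KL)
  ∠CKL = 30°

Step 8: From LE = 5.01, LK = 10, EK = 9, by the inverse law of cosines:
  cos(∠ELK) = (LE² + LK² - EK²) / (2·LE·LK)
  ∠ELK = 63.89°

Step 9: From CD = 10.96, CH = 5, DH = 15, by the inverse law of cosines:
  cos(∠DCH) = (CD² + CH² - DH²) / (2·CD·CH)
  ∠DCH = 136.81°

Step 10: From CK = 5·√3, CL = 5, KL = 10, by the inverse law of cosines:
  cos(∠KCL) = (CK² + CL² - KL²) / (2·CK·CL)
  ∠KCL = 90°

Step 11: From HD = 15, HI = 15.52, DI = 4, by the inverse law of cosines:
  cos(∠DHI) = (HD² + HI² - DI²) / (2·HD·HI)
  ∠DHI = 14.93°

Step 12: From DC = 10.96, DH = 15, CH = 5, by the inverse law of cosines:
  cos(∠CDH) = (DC² + DH² - CH²) / (2·DC·DH)
  ∠CDH = 13.19°

Step 13: From ID = 4, IH = 15.52, DH = 15, by the inverse law of cosines:
  cos(∠DIH) = (ID² + IH² - DH²) / (2·ID·IH)
  ∠DIH = 75.07°

Step 14: From KC = 5·√3, KH = 5, CH = 5, by the inverse law of cosines:
  cos(∠CKH) = (KC² + KH² - CH²) / (2·KC·KH)
  ∠CKH = 30°

Step 15: From HC = 5, HK = 5, CK = 5·√3, by the inverse law of cosines:
  cos(∠CHK) = (HC² + HK² - CK²) / (2·HC·HK)
  ∠CHK = 120°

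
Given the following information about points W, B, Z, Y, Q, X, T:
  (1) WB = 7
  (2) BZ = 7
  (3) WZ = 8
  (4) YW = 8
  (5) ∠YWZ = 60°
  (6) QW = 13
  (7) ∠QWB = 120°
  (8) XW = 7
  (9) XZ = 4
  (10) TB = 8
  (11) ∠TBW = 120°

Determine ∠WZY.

Step 1: By the law of cosines on triangle ZWY: ZY² = 8² + 8² − 2·8·8·cos(60°) = 64, so ZY = 8.
Step 2: By the inverse law of cosines on triangle WZY: cos(∠WZY) = (8² + 8² − 8²) / (2·8·8) = 64/128 = 0.5, so ∠WZY = 60°.

Therefore, the measure of angle ∠WZY = 60°.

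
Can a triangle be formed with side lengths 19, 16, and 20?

Check all three triangle inequalities:
19 + 16 = 35 > 20 ✓
19 + 20 = 39 > 16 ✓
16 + 20 = 36 > 19 ✓
All conditions hold, so these sides form a valid triangle.

Yes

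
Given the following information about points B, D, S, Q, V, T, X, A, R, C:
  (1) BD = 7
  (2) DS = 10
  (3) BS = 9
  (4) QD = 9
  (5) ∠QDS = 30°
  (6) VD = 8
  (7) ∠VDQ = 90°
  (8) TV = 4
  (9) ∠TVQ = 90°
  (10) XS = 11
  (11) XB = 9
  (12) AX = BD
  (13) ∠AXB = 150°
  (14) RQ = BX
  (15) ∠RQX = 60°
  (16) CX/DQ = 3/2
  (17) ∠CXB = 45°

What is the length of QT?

Step 1: By the law of cosines on triangle VDQ: VQ² = 8² + 9² − 2·8·9·cos(90°) = 145, so VQ = √145.
Step 2: By the law of cosines on triangle QVT: QT² = √145² + 4² − 2·√145·4·cos(90°) = 161, so QT = √161.

Therefore, the length of QT = √161.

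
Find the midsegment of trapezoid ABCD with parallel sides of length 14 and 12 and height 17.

The midsegment (median) of a trapezoid connects the midpoints of the non-parallel sides.
Its length is the average of the two bases: (14 + 12) / 2 = 13.

13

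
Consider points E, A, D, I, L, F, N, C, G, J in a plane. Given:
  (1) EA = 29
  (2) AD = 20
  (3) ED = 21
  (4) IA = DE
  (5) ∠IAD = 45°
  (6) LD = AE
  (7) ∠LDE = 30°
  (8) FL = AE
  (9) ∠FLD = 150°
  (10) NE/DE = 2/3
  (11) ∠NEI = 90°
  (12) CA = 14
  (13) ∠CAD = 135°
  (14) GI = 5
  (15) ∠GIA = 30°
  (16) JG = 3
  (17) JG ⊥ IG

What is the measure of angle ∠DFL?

From the given relations: FL = AE = 29; LD = AE = 29.
Step 1: By the law of cosines on triangle FLD: FD² = 29² + 29² − 2·29·29·cos(150°) = 3138.65, so FD ≈ 56.02.
Step 2: By the inverse law of cosines on triangle DFL: cos(∠DFL) = (56.02² + 29² − 29²) / (2·56.02·29) = 3138.65/3249.37 = 0.9659, so ∠DFL = 15°.

Therefore, the measure of angle ∠DFL = 15°.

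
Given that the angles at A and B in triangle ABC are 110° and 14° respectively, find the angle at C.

angle C = 180 - 110 - 14 = 56 degrees.

56 degrees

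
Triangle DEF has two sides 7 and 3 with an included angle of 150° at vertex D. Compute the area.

Area = (1/2)(7)(3) sin(150°) = (1/2)(7)(3)(1/2) = 21/4

21/4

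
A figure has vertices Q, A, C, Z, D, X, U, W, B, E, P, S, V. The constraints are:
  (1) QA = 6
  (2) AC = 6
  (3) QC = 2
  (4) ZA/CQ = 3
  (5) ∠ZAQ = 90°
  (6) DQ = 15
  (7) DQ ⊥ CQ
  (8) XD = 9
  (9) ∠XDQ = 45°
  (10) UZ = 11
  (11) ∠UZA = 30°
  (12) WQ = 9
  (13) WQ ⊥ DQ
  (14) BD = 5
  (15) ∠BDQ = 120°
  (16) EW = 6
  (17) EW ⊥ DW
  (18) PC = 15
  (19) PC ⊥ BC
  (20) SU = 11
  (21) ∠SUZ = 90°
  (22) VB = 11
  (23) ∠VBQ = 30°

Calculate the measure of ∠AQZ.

From the given relations: ZA = 3·CQ = 3·2 = 6.
Step 1: By the law of cosines on triangle QAZ: QZ² = 6² + 6² − 2·6·6·cos(90°) = 72, so QZ = 6·√2.
Step 2: By the inverse law of cosines on triangle AQZ: cos(∠AQZ) = (6² + (6·√2)² − 6²) / (2·6·6·√2) = 72/101.82 = 0.7071, so ∠AQZ = 45°.

Therefore, the measure of angle ∠AQZ = 45°.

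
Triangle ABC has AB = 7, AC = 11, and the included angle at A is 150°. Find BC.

By the law of cosines: BC^2 = AB^2 + AC^2 - 2*AB*AC*cos(A)
BC^2 = 7^2 + 11^2 - 2*7*11*cos(150°)
BC^2 = 49 + 121 - 154*(-sqrt(3)/2)
BC^2 = 77*sqrt(3) + 170
BC = sqrt(77*sqrt(3) + 170)

sqrt(77*sqrt(3) + 170)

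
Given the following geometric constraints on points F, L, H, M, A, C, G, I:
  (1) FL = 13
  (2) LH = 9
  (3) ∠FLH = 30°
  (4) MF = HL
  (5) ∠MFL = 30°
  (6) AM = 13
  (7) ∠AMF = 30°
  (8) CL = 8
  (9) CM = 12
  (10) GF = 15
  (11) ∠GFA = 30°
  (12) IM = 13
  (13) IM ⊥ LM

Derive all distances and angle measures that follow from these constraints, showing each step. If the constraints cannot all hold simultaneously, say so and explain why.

The constraints are consistent.

From the given relations:
  MF = HL = 9

Step 1: From FL = 13, LH = 9, and ∠FLH = 30°, by the law of cosines:
  FH² = FL² + LH² - 2·FL·LH·cos(30°) = 169 + 81 - 202.6 = 47.35
  FH ≈ 6.88

Step 2: From FM = 9, MA = 13, and ∠FMA = 30°, by the law of cosines:
  FA² = FM² + MA² - 2·FM·MA·cos(30°) = 81 + 169 - 202.6 = 47.35
  FA ≈ 6.88

Step 3: From LF = 13, FM = 9, and ∠LFM = 30°, by the law of cosines:
  LM² = LF² + FM² - 2·LF·FM·cos(30°) = 169 + 81 - 202.6 = 47.35
  LM ≈ 6.88

Step 4: From LM = 6.88, MI = 13, and ∠LMI = 90°, by the law of cosines:
  LI² = LM² + MI² - 2·LM·MI·cos(90°) = 47.35 + 169 - 0 = 216.4
  LI ≈ 14.71

Step 5: From AF = 6.88, FG = 15, and ∠AFG = 30°, by the law of cosines:
  AG² = AF² + FG² - 2·AF·FG·cos(30°) = 47.35 + 225 - 178.8 = 93.57
  AG ≈ 9.67

Step 6: From FA = 6.88, FM = 9, AM = 13, by the inverse law of cosines:
  cos(∠AFM) = (FA² + FM² - AM²) / (2·FA·FM)
  ∠AFM = 109.16°

Step 7: From FH = 6.88, FL = 13, HL = 9, by the inverse law of cosines:
  cos(∠HFL) = (FH² + FL² - HL²) / (2·FH·FL)
  ∠HFL = 40.84°

Step 8: From LC = 8, LM = 6.88, CM = 12, by the inverse law of cosines:
  cos(∠CLM) = (LC² + LM² - CM²) / (2·LC·LM)
  ∠CLM = 107.25°

Step 9: From LF = 13, LM = 6.88, FM = 9, by the inverse law of cosines:
  cos(∠FLM) = (LF² + LM² - FM²) / (2·LF·LM)
  ∠FLM = 40.84°

Step 10: From HF = 6.88, HL = 9, FL = 13, by the inverse law of cosines:
  cos(∠FHL) = (HF² + HL² - FL²) / (2·HF·HL)
  ∠FHL = 109.16°

Step 11: From MC = 12, ML = 6.88, CL = 8, by the inverse law of cosines:
  cos(∠CML) = (MC² + ML² - CL²) / (2·MC·ML)
  ∠CML = 39.54°

Step 12: From MF = 9, ML = 6.88, FL = 13, by the inverse law of cosines:
  cos(∠FML) = (MF² + ML² - FL²) / (2·MF·ML)
  ∠FML = 109.16°

Step 13: From AF = 6.88, AM = 13, FM = 9, by the inverse law of cosines:
  cos(∠FAM) = (AF² + AM² - FM²) / (2·AF·AM)
  ∠FAM = 40.84°

Step 14: From CL = 8, CM = 12, LM = 6.88, by the inverse law of cosines:
  cos(∠LCM) = (CL² + CM² - LM²) / (2·CL·CM)
  ∠LCM = 33.2°

Step 15: From LI = 14.71, LM = 6.88, IM = 13, by the inverse law of cosines:
  cos(∠ILM) = (LI² + LM² - IM²) / (2·LI·LM)
  ∠ILM = 62.11°

Step 16: From AF = 6.88, AG = 9.67, FG = 15, by the inverse law of cosines:
  cos(∠FAG) = (AF² + AG² - FG²) / (2·AF·AG)
  ∠FAG = 129.17°

Step 17: From GA = 9.67, GF = 15, AF = 6.88, by the inverse law of cosines:
  cos(∠AGF) = (GA² + GF² - AF²) / (2·GA·GF)
  ∠AGF = 20.83°

Step 18: From IL = 14.71, IM = 13, LM = 6.88, by the inverse law of cosines:
  cos(∠LIM) = (IL² + IM² - LM²) / (2·IL·IM)
  ∠LIM = 27.89°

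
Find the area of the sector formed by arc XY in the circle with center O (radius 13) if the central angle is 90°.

The full circle has area πr² = π(13)² = 169*pi.
The sector covers 90° out of 360°, a fraction of 1/4.
Sector area = 169*pi × 1/4 = 169*pi/4.

169*pi/4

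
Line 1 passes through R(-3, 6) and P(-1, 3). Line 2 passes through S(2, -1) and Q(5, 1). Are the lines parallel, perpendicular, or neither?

Slope of line 1: m1 = (3 - 6)/(-1 - -3) = -3/2 = -3/2
Slope of line 2: m2 = (1 - -1)/(5 - 2) = 2/3 = 2/3
m1 * m2 = (-3/2) * (2/3) = -1 = -1, so the lines are perpendicular.

Perpendicular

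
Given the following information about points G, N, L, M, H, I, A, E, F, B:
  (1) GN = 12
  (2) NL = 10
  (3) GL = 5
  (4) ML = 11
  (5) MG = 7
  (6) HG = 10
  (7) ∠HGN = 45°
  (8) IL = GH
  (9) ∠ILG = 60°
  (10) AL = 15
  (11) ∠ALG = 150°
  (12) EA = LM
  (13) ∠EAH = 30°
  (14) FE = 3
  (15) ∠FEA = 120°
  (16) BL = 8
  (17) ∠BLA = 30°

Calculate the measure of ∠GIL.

From the given relations: IL = GH = 10.
Step 1: By the law of cosines on triangle ILG: IG² = 10² + 5² − 2·10·5·cos(60°) = 75, so IG = 5·√3.
Step 2: By the inverse law of cosines on triangle GIL: cos(∠GIL) = ((5·√3)² + 10² − 5²) / (2·5·√3·10) = 150/173.21 = 0.866, so ∠GIL = 30°.

Therefore, the measure of angle ∠GIL = 30°.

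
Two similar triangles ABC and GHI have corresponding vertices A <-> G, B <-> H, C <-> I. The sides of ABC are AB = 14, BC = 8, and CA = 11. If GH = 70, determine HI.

k = 70/14 = 5. HI = 5 * 8 = 40.

40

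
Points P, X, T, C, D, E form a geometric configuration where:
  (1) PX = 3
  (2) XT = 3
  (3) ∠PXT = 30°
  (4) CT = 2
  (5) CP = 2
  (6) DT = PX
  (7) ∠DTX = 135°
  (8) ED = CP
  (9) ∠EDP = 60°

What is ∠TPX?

Step 1: By the law of cosines on triangle PXT: PT² = 3² + 3² − 2·3·3·cos(30°) = 2.41, so PT ≈ 1.55.
Step 2: By the inverse law of cosines on triangle TPX: cos(∠TPX) = (1.55² + 3² − 3²) / (2·1.55·3) = 2.41/9.32 = 0.2588, so ∠TPX = 75°.

Therefore, the measure of angle ∠TPX = 75°.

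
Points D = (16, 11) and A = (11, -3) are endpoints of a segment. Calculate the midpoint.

M = ((x₁ + x₂)/2, (y₁ + y₂)/2)
= ((16 + 11)/2, (11 + -3)/2)
= (27/2, 8/2) = (27/2, 4)

(27/2, 4)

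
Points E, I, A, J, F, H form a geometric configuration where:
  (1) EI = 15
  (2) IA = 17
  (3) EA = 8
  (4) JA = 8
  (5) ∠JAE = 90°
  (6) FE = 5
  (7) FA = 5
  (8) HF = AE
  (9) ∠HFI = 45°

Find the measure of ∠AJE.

Step 1: By the law of cosines on triangle JAE: JE² = 8² + 8² − 2·8·8·cos(90°) = 128, so JE = 8·√2.
Step 2: By the inverse law of cosines on triangle AJE: cos(∠AJE) = (8² + (8·√2)² − 8²) / (2·8·8·√2) = 128/181.02 = 0.7071, so ∠AJE = 45°.

Therefore, the measure of angle ∠AJE = 45°.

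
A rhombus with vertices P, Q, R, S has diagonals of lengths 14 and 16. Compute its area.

Area = (14 * 16) / 2 = 224 / 2 = 112

112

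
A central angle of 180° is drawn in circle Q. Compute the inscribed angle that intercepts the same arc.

An inscribed angle intercepts an arc from a point on the circle, while the central angle intercepts the same arc from the center.
The inscribed angle is always half the central angle: 180° / 2 = 90°.

90°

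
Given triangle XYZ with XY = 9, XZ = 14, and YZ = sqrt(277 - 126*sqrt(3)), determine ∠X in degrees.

cos(X) = (9² + 14² - (sqrt(277 - 126*sqrt(3)))²) / (2 × 9 × 14) = sqrt(3)/2, so X = arccos(sqrt(3)/2) = 30°.

30°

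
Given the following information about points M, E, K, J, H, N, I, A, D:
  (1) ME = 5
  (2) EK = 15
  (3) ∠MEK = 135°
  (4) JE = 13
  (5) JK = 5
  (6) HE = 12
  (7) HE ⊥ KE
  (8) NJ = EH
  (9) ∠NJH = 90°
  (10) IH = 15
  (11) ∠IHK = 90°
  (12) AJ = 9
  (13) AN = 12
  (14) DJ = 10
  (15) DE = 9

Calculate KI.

Step 1: By the law of cosines on triangle HEK: HK² = 12² + 15² − 2·12·15·cos(90°) = 369, so HK = 3·√41.
Step 2: By the law of cosines on triangle KHI: KI² = (3·√41)² + 15² − 2·3·√41·15·cos(90°) = 594, so KI = 3·√66.

Therefore, the length of KI = 3·√66.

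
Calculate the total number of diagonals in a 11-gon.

Each of the 11 vertices connects to 8 non-adjacent vertices via diagonals.
Total connections = 11 × 8 = 88, but each diagonal is counted twice.
Number of diagonals = 88 / 2 = 44.

44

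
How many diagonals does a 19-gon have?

Each of the 19 vertices connects to 16 non-adjacent vertices via diagonals.
Total connections = 19 × 16 = 304, but each diagonal is counted twice.
Number of diagonals = 304 / 2 = 152.

152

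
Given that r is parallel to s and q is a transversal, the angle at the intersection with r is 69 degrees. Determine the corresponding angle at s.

Corresponding angles are equal: 69 degrees.

69 degrees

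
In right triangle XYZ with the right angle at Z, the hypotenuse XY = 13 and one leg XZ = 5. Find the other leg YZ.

YZ = sqrt(13^2 - 5^2) = sqrt(144) = 12

12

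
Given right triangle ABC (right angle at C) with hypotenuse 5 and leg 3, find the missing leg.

BC = sqrt(5^2 - 3^2) = sqrt(16) = 4

4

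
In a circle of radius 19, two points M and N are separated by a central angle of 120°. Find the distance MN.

Drop a perpendicular from the center to the chord, bisecting both the chord and the central angle.
Each half-chord = r sin(θ/2) = 19 sin(60°).
The full chord = 2 × 19 × sin(60°) = 19*sqrt(3).

19*sqrt(3)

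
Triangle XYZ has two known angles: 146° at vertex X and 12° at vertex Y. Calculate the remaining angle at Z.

Let angle Z = x. Then 146 + 12 + x = 180.
x = 180 - 158 = 22 degrees.

22 degrees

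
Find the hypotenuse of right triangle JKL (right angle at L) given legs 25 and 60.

By the Pythagorean theorem: JK^2 = JL^2 + KL^2
JK^2 = 25^2 + 60^2 = 625 + 3600 = 4225
JK = sqrt(4225) = 65

65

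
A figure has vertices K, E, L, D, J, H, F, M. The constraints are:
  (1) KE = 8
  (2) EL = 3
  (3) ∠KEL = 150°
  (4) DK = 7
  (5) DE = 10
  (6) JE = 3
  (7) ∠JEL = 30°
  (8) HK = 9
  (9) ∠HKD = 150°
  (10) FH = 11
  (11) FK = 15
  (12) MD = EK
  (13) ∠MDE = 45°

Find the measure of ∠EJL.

Step 1: By the law of cosines on triangle JEL: JL² = 3² + 3² − 2·3·3·cos(30°) = 2.41, so JL ≈ 1.55.
Step 2: By the inverse law of cosines on triangle EJL: cos(∠EJL) = (3² + 1.55² − 3²) / (2·3·1.55) = 2.41/9.32 = 0.2588, so ∠EJL = 75°.

Therefore, the measure of angle ∠EJL = 75°.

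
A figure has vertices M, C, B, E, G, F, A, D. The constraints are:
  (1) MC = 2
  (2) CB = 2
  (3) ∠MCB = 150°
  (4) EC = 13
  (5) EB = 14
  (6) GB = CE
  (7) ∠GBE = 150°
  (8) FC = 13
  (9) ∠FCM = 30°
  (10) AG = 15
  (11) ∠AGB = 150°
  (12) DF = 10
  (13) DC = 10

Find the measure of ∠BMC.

Step 1: By the law of cosines on triangle MCB: MB² = 2² + 2² − 2·2·2·cos(150°) = 14.93, so MB ≈ 3.86.
Step 2: By the inverse law of cosines on triangle BMC: cos(∠BMC) = (3.86² + 2² − 2²) / (2·3.86·2) = 14.93/15.45 = 0.9659, so ∠BMC = 15°.

Therefore, the measure of angle ∠BMC = 15°.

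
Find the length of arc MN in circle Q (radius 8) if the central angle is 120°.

The full circumference is 2πr = 2π(8) = 16*pi.
The arc spans 120° out of 360°, which is a fraction of 1/3.
Arc length = 16*pi × 1/3 = 16*pi/3.

16*pi/3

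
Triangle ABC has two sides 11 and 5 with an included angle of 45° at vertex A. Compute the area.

Area = (1/2)(11)(5) sin(45°) = (1/2)(11)(5)(sqrt(2)/2) = 55*sqrt(2)/4

55*sqrt(2)/4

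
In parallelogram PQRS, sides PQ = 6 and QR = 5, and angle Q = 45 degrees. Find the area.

Area = a * b * sin(theta)
Area = 6 * 5 * sin(45 degrees)
Area = 30 * sqrt(2)/2
Area = 15*sqrt(2)

15*sqrt(2)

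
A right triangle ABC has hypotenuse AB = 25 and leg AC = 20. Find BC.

By the Pythagorean theorem: BC^2 = AB^2 - AC^2
BC^2 = 25^2 - 20^2 = 625 - 400 = 225
BC = sqrt(225) = 15

15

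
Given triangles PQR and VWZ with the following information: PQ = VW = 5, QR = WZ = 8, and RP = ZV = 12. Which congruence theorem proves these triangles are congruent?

The given information matches SSS: All three pairs of corresponding sides are equal (Side-Side-Side).

SSS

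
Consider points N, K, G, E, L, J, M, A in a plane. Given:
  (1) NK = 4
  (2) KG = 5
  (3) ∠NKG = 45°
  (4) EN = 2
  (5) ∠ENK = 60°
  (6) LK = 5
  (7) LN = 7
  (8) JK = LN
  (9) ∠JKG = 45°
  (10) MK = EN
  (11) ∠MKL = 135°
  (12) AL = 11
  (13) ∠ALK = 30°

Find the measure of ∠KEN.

Step 1: By the law of cosines on triangle ENK: EK² = 2² + 4² − 2·2·4·cos(60°) = 12, so EK = 2·√3.
Step 2: By the inverse law of cosines on triangle KEN: cos(∠KEN) = ((2·√3)² + 2² − 4²) / (2·2·√3·2) = 0/13.86 = 0, so ∠KEN = 90°.

Therefore, the measure of angle ∠KEN = 90°.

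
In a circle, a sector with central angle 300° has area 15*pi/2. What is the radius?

r² = 360 × 15*pi/2 / (π × 300) = 9, so r = 3.

3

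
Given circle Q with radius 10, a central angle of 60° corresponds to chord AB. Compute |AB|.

Chord length = 2r sin(θ/2)
= 2 × 10 × sin(60°/2)
= 2 × 10 × sin(30°)
= 10

10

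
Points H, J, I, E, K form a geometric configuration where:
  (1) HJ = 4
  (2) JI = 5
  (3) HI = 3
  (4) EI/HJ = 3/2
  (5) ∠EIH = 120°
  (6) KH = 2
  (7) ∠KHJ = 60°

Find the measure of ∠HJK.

Step 1: By the law of cosines on triangle JHK: JK² = 4² + 2² − 2·4·2·cos(60°) = 12, so JK = 2·√3.
Step 2: By the inverse law of cosines on triangle HJK: cos(∠HJK) = (4² + (2·√3)² − 2²) / (2·4·2·√3) = 24/27.71 = 0.866, so ∠HJK = 30°.

Therefore, the measure of angle ∠HJK = 30°.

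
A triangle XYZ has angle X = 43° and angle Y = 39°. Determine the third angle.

angle Z = 180 - 43 - 39 = 98 degrees.

98 degrees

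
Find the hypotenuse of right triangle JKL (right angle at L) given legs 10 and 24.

By the Pythagorean theorem: JK^2 = JL^2 + KL^2
JK^2 = 10^2 + 24^2 = 100 + 576 = 676
JK = sqrt(676) = 26

26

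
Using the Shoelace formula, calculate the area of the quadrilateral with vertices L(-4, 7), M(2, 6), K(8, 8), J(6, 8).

Using the Shoelace formula for a quadrilateral (vertices in order):
Area = (1/2)|sum of (x_i * y_(i+1) - x_(i+1) * y_i)|
Terms: (-4*6 - 2*7) = -38, (2*8 - 8*6) = -32, (8*8 - 6*8) = 16, (6*7 - -4*8) = 74
Sum = 20
Area = (1/2)(20) = 10

10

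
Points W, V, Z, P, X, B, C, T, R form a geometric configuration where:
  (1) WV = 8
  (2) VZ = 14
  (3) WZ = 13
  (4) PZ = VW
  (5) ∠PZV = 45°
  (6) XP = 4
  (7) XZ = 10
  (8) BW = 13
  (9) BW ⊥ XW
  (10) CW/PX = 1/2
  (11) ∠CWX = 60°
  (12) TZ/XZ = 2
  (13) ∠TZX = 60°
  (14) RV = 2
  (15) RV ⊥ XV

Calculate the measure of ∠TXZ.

From the given relations: TZ = 2·XZ = 2·10 = 20.
Step 1: By the law of cosines on triangle XZT: XT² = 10² + 20² − 2·10·20·cos(60°) = 300, so XT = 10·√3.
Step 2: By the inverse law of cosines on triangle TXZ: cos(∠TXZ) = ((10·√3)² + 10² − 20²) / (2·10·√3·10) = 0/346.41 = 0, so ∠TXZ = 90°.

Therefore, the measure of angle ∠TXZ = 90°.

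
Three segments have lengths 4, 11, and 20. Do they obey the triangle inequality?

Check the triangle inequality: 4 + 11 = 15 ≤ 20.
Since the sum of two sides does not exceed the third, no triangle can be formed.

No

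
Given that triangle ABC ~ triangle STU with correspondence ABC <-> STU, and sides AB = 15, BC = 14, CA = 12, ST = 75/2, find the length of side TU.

k = 75/2/15 = 5/2. TU = 5/2 * 14 = 35.

35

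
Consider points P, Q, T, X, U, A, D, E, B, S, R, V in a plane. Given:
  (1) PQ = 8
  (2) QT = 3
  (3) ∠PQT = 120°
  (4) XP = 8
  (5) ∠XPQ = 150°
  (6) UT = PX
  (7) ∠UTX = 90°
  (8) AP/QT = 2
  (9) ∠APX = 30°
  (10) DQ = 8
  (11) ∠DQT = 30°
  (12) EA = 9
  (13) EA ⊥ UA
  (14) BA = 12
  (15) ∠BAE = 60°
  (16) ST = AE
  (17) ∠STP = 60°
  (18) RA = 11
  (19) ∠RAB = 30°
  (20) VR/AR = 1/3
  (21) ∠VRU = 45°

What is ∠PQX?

Step 1: By the law of cosines on triangle QPX: QX² = 8² + 8² − 2·8·8·cos(150°) = 238.85, so QX ≈ 15.45.
Step 2: By the inverse law of cosines on triangle PQX: cos(∠PQX) = (8² + 15.45² − 8²) / (2·8·15.45) = 238.85/247.28 = 0.9659, so ∠PQX = 15°.

Therefore, the measure of angle ∠PQX = 15°.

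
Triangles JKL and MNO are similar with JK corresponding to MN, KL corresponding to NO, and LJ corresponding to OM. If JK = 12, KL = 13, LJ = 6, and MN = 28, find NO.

Since the triangles are similar, the ratio of corresponding sides is constant.
Scale factor k = MN / JK = 28 / 12 = 7/3
NO = k * KL = 7/3 * 13 = 91/3

91/3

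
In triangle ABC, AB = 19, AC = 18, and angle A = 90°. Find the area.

Area = (1/2)(19)(18) sin(90°) = (1/2)(19)(18)(1) = 171

171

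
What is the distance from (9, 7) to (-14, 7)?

d = sqrt((-23)^2 + (0)^2) = sqrt(529) = 23

23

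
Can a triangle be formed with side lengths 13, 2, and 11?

Check the triangle inequality: 2 + 11 = 13 ≤ 13.
Since the sum of two sides does not exceed the third, no triangle can be formed.

No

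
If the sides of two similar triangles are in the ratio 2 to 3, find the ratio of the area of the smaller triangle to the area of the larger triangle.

Area ratio = (side ratio)^2 = (2/3)^2 = 4:9.

4:9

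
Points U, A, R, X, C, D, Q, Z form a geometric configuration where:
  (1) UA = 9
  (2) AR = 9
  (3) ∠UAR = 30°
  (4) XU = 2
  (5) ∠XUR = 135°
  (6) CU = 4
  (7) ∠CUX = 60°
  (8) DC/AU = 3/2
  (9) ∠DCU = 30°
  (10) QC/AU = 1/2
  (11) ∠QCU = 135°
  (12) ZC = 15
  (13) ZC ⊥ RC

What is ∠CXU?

Step 1: By the law of cosines on triangle XUC: XC² = 2² + 4² − 2·2·4·cos(60°) = 12, so XC = 2·√3.
Step 2: By the inverse law of cosines on triangle CXU: cos(∠CXU) = ((2·√3)² + 2² − 4²) / (2·2·√3·2) = 0/13.86 = 0, so ∠CXU = 90°.

Therefore, the measure of angle ∠CXU = 90°.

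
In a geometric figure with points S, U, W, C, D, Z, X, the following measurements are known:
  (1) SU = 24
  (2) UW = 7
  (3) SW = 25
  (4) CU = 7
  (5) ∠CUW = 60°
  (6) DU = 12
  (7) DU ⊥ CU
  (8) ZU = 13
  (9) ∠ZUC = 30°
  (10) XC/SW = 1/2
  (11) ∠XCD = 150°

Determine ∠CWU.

Step 1: By the law of cosines on triangle WUC: WC² = 7² + 7² − 2·7·7·cos(60°) = 49, so WC = 7.
Step 2: By the inverse law of cosines on triangle CWU: cos(∠CWU) = (7² + 7² − 7²) / (2·7·7) = 49/98 = 0.5, so ∠CWU = 60°.

Therefore, the measure of angle ∠CWU = 60°.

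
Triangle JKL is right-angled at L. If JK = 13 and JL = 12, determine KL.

By the Pythagorean theorem: KL^2 = JK^2 - JL^2
KL^2 = 13^2 - 12^2 = 169 - 144 = 25
KL = sqrt(25) = 5

5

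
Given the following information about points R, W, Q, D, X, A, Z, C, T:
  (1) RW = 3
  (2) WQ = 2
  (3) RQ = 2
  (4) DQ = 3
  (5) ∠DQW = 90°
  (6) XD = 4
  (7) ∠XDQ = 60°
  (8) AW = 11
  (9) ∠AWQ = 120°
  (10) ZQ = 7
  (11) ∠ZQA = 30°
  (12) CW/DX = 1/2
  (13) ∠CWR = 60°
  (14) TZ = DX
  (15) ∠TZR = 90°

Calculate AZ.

Step 1: By the law of cosines on triangle AWQ: AQ² = 11² + 2² − 2·11·2·cos(120°) = 147, so AQ = 7·√3.
Step 2: By the law of cosines on triangle AQZ: AZ² = (7·√3)² + 7² − 2·7·√3·7·cos(30°) = 49, so AZ = 7.

Therefore, the length of AZ = 7.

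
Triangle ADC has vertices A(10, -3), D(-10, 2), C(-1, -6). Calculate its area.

Shoelace: Area = (1/2)|10(2--6) + -10(-6--3) + -1(-3-2)| = (1/2)(115) = 115/2

115/2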